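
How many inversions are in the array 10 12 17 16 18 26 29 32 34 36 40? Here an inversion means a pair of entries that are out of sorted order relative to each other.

1

Sweep left to right; for each value list the smaller values that follow it:
10 → none → 0
12 → none → 0
17 → 16 → 1
16 → none → 0
18 → none → 0
26 → none → 0
29 → none → 0
32 → none → 0
34 → none → 0
36 → none → 0
40 → none → 0
Sum: 0 + 0 + 1 + 0 + 0 + 0 + 0 + 0 + 0 + 0 + 0 = 1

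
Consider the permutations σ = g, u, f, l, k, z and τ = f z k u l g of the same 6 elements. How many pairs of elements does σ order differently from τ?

Discordant pairs: 11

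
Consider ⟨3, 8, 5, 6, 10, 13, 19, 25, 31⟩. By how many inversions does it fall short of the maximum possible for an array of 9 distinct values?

34

Maximum inversions for 9 distinct elements is C(9, 2) = 9·8/2 = 36.
Current inversions — for each element, count later smaller elements:
3: 0
8: 2
5: 0
6: 0
10: 0
13: 0
19: 0
25: 0
31: 0
Current total: 0 + 2 + 0 + 0 + 0 + 0 + 0 + 0 + 0 = 2
Shortfall: 36 − 2 = 34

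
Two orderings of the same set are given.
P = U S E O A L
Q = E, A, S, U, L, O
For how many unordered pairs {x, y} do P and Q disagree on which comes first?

Assign each item its position (1..6) in the first ordering, then rewrite the second ordering as that position sequence:
positions: U→1, S→2, E→3, O→4, A→5, L→6
second ordering as positions: [3, 5, 2, 1, 6, 4]
Discordant pairs = inversions in this position sequence.
3: 2, 1 → 2
5: 2, 1, 4 → 3
2: 1 → 1
1: 0
6: 4 → 1
4: 0
Total: 2 + 3 + 1 + 0 + 1 + 0 = 7

7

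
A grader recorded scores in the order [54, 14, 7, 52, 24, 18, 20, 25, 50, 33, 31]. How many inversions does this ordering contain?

23

Element-by-element contributions:
54 → 14, 7, 52, 24, 18, 20, 25, 50, 33, 31 → 10
14 → 7 → 1
7 → none → 0
52 → 24, 18, 20, 25, 50, 33, 31 → 7
24 → 18, 20 → 2
18 → none → 0
20 → none → 0
25 → none → 0
50 → 33, 31 → 2
33 → 31 → 1
31 → none → 0
Sum: 10 + 1 + 0 + 7 + 2 + 0 + 0 + 0 + 2 + 1 + 0 = 23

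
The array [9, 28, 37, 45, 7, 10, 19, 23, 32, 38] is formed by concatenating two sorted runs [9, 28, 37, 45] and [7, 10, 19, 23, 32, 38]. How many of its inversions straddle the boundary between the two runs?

Count, for every r in R, how many entries of L exceed r:
r = 7: 9, 28, 37, 45 → 4
r = 10: 28, 37, 45 → 3
r = 19: 28, 37, 45 → 3
r = 23: 28, 37, 45 → 3
r = 32: 37, 45 → 2
r = 38: 45 → 1
Cross-inversions: 4 + 3 + 3 + 3 + 2 + 1 = 16

16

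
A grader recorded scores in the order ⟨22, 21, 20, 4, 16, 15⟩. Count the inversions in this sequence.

13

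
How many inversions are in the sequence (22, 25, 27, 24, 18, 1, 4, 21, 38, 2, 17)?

Count, for each position, how many later elements it exceeds:
22 → 18, 1, 4, 21, 2, 17 → 6
25 → 24, 18, 1, 4, 21, 2, 17 → 7
27 → 24, 18, 1, 4, 21, 2, 17 → 7
24 → 18, 1, 4, 21, 2, 17 → 6
18 → 1, 4, 2, 17 → 4
1 → none → 0
4 → 2 → 1
21 → 2, 17 → 2
38 → 2, 17 → 2
2 → none → 0
17 → none → 0
Sum: 6 + 7 + 7 + 6 + 4 + 0 + 1 + 2 + 2 + 0 + 0 = 35

35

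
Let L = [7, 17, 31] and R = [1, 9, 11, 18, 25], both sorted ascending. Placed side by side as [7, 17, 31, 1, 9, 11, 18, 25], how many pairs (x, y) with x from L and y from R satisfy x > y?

9 cross-inversions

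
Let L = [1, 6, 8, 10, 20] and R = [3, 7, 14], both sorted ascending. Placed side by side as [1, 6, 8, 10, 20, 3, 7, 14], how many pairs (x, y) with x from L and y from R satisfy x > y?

Count, for every r in R, how many entries of L exceed r:
r = 3: 6, 8, 10, 20 → 4
r = 7: 8, 10, 20 → 3
r = 14: 20 → 1
Cross-inversions: 4 + 3 + 1 = 8

Split inversions: 8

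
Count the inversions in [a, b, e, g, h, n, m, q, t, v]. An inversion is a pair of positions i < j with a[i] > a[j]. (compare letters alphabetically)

Sweep left to right; for each value list the smaller values that follow it:
a: 0
b: 0
e: 0
g: 0
h: 0
n: 1
m: 0
q: 0
t: 0
v: 0
Sum: 0 + 0 + 0 + 0 + 0 + 1 + 0 + 0 + 0 + 0 = 1

1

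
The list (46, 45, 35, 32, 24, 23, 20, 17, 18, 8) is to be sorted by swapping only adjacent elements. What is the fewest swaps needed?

Each adjacent swap fixes exactly one inversion, so the minimum swap count equals the number of inversions.
Count inversions — for each element, later elements that are smaller:
46: 45, 35, 32, 24, 23, 20, 17, 18, 8 → 9
45: 35, 32, 24, 23, 20, 17, 18, 8 → 8
35: 32, 24, 23, 20, 17, 18, 8 → 7
32: 24, 23, 20, 17, 18, 8 → 6
24: 23, 20, 17, 18, 8 → 5
23: 20, 17, 18, 8 → 4
20: 17, 18, 8 → 3
17: 8 → 1
18: 8 → 1
8: none → 0
Total inversions: 9 + 8 + 7 + 6 + 5 + 4 + 3 + 1 + 1 + 0 = 44

44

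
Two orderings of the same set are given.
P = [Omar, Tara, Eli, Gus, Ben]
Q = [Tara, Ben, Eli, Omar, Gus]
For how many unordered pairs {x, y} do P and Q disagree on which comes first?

Disagreeing pairs: 5

Assign each item its position (1..5) in the first ordering, then rewrite the second ordering as that position sequence:
positions: Omar→1, Tara→2, Eli→3, Gus→4, Ben→5
second ordering as positions: [2, 5, 3, 1, 4]
Discordant pairs = inversions in this position sequence.
2: 1 → 1
5: 3, 1, 4 → 3
3: 1 → 1
1: 0
4: 0
Total: 1 + 3 + 1 + 0 + 0 = 5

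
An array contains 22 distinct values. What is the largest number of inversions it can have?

231 inversions

The maximum occurs when the array is in strictly decreasing order: every one of the C(22, 2) pairs is inverted.
C(22, 2) = 22·21/2 = 231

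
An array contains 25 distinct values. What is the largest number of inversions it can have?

There are 300 inversions.

A reversed (strictly descending) arrangement makes every pair an inversion, giving C(25, 2) inversions.
C(25, 2) = 25·24/2 = 300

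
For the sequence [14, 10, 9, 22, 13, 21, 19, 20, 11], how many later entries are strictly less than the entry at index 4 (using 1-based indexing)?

The element at index 4 is 22.
Elements after it: 13, 21, 19, 20, 11
Those smaller than 22: 13, 21, 19, 20, 11

5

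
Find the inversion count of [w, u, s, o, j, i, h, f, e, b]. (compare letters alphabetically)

45

For each element, count later entries that are smaller:
w → u, s, o, j, i, h, f, e, b → 9
u → s, o, j, i, h, f, e, b → 8
s → o, j, i, h, f, e, b → 7
o → j, i, h, f, e, b → 6
j → i, h, f, e, b → 5
i → h, f, e, b → 4
h → f, e, b → 3
f → e, b → 2
e → b → 1
b → none → 0
Sum: 9 + 8 + 7 + 6 + 5 + 4 + 3 + 2 + 1 + 0 = 45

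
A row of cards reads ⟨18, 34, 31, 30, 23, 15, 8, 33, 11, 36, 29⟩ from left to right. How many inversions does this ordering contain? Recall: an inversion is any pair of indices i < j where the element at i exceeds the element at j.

30

Count, for each position, how many later elements it exceeds:
18 → 15, 8, 11 → 3
34 → 31, 30, 23, 15, 8, 33, 11, 29 → 8
31 → 30, 23, 15, 8, 11, 29 → 6
30 → 23, 15, 8, 11, 29 → 5
23 → 15, 8, 11 → 3
15 → 8, 11 → 2
8 → none → 0
33 → 11, 29 → 2
11 → none → 0
36 → 29 → 1
29 → none → 0
Sum: 3 + 8 + 6 + 5 + 3 + 2 + 0 + 2 + 0 + 1 + 0 = 30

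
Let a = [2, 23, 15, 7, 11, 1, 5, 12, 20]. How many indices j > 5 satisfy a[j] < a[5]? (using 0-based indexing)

0

The element at index 5 is 1.
Elements after it: 5, 12, 20
None of them are smaller than 1.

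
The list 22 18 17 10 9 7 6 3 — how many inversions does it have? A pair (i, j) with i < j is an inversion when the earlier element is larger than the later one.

28

Count, for each position, how many later elements it exceeds:
22 → 18, 17, 10, 9, 7, 6, 3 → 7
18 → 17, 10, 9, 7, 6, 3 → 6
17 → 10, 9, 7, 6, 3 → 5
10 → 9, 7, 6, 3 → 4
9 → 7, 6, 3 → 3
7 → 6, 3 → 2
6 → 3 → 1
3 → none → 0
Sum: 7 + 6 + 5 + 4 + 3 + 2 + 1 + 0 = 28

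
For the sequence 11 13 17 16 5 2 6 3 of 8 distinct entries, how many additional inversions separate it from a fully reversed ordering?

8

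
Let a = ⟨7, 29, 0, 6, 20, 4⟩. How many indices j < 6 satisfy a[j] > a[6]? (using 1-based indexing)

The element at index 6 is 4.
Elements before it: 7, 29, 0, 6, 20
Those larger than 4: 7, 29, 6, 20

4 such elements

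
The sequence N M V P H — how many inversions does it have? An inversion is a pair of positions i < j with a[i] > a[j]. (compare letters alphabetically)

Out-of-order pairs: 6

Sweep left to right; for each value list the smaller values that follow it:
N → M, H → 2
M → H → 1
V → P, H → 2
P → H → 1
H → none → 0
Sum: 2 + 1 + 2 + 1 + 0 = 6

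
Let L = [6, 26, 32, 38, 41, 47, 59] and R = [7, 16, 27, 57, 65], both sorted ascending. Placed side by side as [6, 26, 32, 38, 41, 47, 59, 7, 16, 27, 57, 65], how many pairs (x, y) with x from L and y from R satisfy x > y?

18

Count, for every r in R, how many entries of L exceed r:
r = 7: 26, 32, 38, 41, 47, 59 → 6
r = 16: 26, 32, 38, 41, 47, 59 → 6
r = 27: 32, 38, 41, 47, 59 → 5
r = 57: 59 → 1
r = 65: none → 0
Cross-inversions: 6 + 6 + 5 + 1 + 0 = 18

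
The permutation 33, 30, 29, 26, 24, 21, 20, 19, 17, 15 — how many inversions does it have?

45 inversions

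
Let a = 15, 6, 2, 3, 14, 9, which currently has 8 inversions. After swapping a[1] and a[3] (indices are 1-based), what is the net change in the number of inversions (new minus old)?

-3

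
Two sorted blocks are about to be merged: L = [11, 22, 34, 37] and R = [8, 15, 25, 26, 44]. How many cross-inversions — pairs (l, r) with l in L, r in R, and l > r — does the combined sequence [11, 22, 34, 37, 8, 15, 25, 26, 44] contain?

11

Take each right-half value and tally the left-half values above it:
r = 8: 11, 22, 34, 37 → 4
r = 15: 22, 34, 37 → 3
r = 25: 34, 37 → 2
r = 26: 34, 37 → 2
r = 44: none → 0
Cross-inversions: 4 + 3 + 2 + 2 + 0 = 11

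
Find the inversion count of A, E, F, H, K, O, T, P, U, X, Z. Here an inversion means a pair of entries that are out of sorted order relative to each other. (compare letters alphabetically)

There is 1 out-of-order pair.

Element-by-element contributions:
A: 0
E: 0
F: 0
H: 0
K: 0
O: 0
T: 1
P: 0
U: 0
X: 0
Z: 0
Sum: 0 + 0 + 0 + 0 + 0 + 0 + 1 + 0 + 0 + 0 + 0 = 1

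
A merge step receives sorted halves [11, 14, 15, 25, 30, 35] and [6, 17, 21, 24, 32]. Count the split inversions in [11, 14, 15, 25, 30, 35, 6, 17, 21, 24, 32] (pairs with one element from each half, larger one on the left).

16

Count, for every r in R, how many entries of L exceed r:
r = 6: 11, 14, 15, 25, 30, 35 → 6
r = 17: 25, 30, 35 → 3
r = 21: 25, 30, 35 → 3
r = 24: 25, 30, 35 → 3
r = 32: 35 → 1
Cross-inversions: 6 + 3 + 3 + 3 + 1 = 16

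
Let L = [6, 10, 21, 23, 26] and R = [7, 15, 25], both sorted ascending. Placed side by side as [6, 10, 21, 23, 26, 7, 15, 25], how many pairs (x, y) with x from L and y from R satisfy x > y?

8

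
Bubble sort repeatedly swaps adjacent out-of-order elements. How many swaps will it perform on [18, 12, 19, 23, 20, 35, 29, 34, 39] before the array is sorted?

Adjacent swaps: 4

Minimum adjacent swaps = number of inversions (each swap of adjacent out-of-order elements removes one inversion and no swap can remove more).
Count inversions — for each element, later elements that are smaller:
18: 12 → 1
12: none → 0
19: none → 0
23: 20 → 1
20: none → 0
35: 29, 34 → 2
29: none → 0
34: none → 0
39: none → 0
Total inversions: 1 + 0 + 0 + 1 + 0 + 2 + 0 + 0 + 0 = 4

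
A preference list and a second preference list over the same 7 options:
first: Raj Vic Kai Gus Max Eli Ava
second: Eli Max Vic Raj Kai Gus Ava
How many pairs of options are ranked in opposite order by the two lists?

Assign each item its position (1..7) in the first ordering, then rewrite the second ordering as that position sequence:
positions: Raj→1, Vic→2, Kai→3, Gus→4, Max→5, Eli→6, Ava→7
second ordering as positions: [6, 5, 2, 1, 3, 4, 7]
Discordant pairs = inversions in this position sequence.
6: 5, 2, 1, 3, 4 → 5
5: 2, 1, 3, 4 → 4
2: 1 → 1
1: 0
3: 0
4: 0
7: 0
Total: 5 + 4 + 1 + 0 + 0 + 0 + 0 = 10

There are 10 pairs.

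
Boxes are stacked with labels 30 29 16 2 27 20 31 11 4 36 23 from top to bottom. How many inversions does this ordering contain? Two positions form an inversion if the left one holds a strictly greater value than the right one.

29 out-of-order pairs

Sweep left to right; for each value list the smaller values that follow it:
30: 8
29: 7
16: 3
2: 0
27: 4
20: 2
31: 3
11: 1
4: 0
36: 1
23: 0
Sum: 8 + 7 + 3 + 0 + 4 + 2 + 3 + 1 + 0 + 1 + 0 = 29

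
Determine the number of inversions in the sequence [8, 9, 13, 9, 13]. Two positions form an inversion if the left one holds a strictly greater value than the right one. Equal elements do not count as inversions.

For each element, count later entries that are smaller:
8 → none → 0
9 → none → 0
13 → 9 → 1
9 → none → 0
13 → none → 0
Sum: 0 + 0 + 1 + 0 + 0 = 1

1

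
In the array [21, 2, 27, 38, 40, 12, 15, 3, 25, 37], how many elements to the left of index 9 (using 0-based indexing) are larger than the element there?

The element at index 9 is 37.
Elements before it: 21, 2, 27, 38, 40, 12, 15, 3, 25
Those larger than 37: 38, 40

2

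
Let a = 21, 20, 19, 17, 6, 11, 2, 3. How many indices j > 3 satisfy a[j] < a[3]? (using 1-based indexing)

The element at index 3 is 19.
Elements after it: 17, 6, 11, 2, 3
Those smaller than 19: 17, 6, 11, 2, 3

5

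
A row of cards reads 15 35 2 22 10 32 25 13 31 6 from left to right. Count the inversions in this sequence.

Count, for each position, how many later elements it exceeds:
15: 4
35: 8
2: 0
22: 3
10: 1
32: 4
25: 2
13: 1
31: 1
6: 0
Sum: 4 + 8 + 0 + 3 + 1 + 4 + 2 + 1 + 1 + 0 = 24

24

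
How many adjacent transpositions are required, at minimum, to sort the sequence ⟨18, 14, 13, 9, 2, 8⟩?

14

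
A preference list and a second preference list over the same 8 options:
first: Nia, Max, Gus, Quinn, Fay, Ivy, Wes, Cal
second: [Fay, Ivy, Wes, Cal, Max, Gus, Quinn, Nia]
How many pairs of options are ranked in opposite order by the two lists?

19

Assign each item its position (1..8) in the first ordering, then rewrite the second ordering as that position sequence:
positions: Nia→1, Max→2, Gus→3, Quinn→4, Fay→5, Ivy→6, Wes→7, Cal→8
second ordering as positions: [5, 6, 7, 8, 2, 3, 4, 1]
Discordant pairs = inversions in this position sequence.
5: 2, 3, 4, 1 → 4
6: 2, 3, 4, 1 → 4
7: 2, 3, 4, 1 → 4
8: 2, 3, 4, 1 → 4
2: 1 → 1
3: 1 → 1
4: 1 → 1
1: 0
Total: 4 + 4 + 4 + 4 + 1 + 1 + 1 + 0 = 19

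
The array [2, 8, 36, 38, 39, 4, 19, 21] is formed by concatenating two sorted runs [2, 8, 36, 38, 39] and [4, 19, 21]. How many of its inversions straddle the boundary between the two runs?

10 cross-inversions

Take each right-half value and tally the left-half values above it:
r = 4: 8, 36, 38, 39 → 4
r = 19: 36, 38, 39 → 3
r = 21: 36, 38, 39 → 3
Cross-inversions: 4 + 3 + 3 = 10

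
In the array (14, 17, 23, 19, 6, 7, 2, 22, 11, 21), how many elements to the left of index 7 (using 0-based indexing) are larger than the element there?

1

The element at index 7 is 22.
Elements before it: 14, 17, 23, 19, 6, 7, 2
Those larger than 22: 23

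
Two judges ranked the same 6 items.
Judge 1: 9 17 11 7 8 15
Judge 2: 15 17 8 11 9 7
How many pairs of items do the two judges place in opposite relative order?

Assign each item its position (1..6) in the first ordering, then rewrite the second ordering as that position sequence:
positions: 9→1, 17→2, 11→3, 7→4, 8→5, 15→6
second ordering as positions: [6, 2, 5, 3, 1, 4]
Discordant pairs = inversions in this position sequence.
6: 2, 5, 3, 1, 4 → 5
2: 1 → 1
5: 3, 1, 4 → 3
3: 1 → 1
1: 0
4: 0
Total: 5 + 1 + 3 + 1 + 0 + 0 = 10

10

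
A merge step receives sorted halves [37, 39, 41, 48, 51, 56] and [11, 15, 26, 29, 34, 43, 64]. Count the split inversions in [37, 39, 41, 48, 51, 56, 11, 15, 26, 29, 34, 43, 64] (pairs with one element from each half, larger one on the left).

33

Take each right-half value and tally the left-half values above it:
r = 11: 37, 39, 41, 48, 51, 56 → 6
r = 15: 37, 39, 41, 48, 51, 56 → 6
r = 26: 37, 39, 41, 48, 51, 56 → 6
r = 29: 37, 39, 41, 48, 51, 56 → 6
r = 34: 37, 39, 41, 48, 51, 56 → 6
r = 43: 48, 51, 56 → 3
r = 64: none → 0
Cross-inversions: 6 + 6 + 6 + 6 + 6 + 3 + 0 = 33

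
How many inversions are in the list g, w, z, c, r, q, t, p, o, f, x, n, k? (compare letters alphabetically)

47

Sweep left to right; for each value list the smaller values that follow it:
g → c, f → 2
w → c, r, q, t, p, o, f, n, k → 9
z → c, r, q, t, p, o, f, x, n, k → 10
c → none → 0
r → q, p, o, f, n, k → 6
q → p, o, f, n, k → 5
t → p, o, f, n, k → 5
p → o, f, n, k → 4
o → f, n, k → 3
f → none → 0
x → n, k → 2
n → k → 1
k → none → 0
Sum: 2 + 9 + 10 + 0 + 6 + 5 + 5 + 4 + 3 + 0 + 2 + 1 + 0 = 47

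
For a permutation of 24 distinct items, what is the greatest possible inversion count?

The maximum occurs when the array is in strictly decreasing order: every one of the C(24, 2) pairs is inverted.
C(24, 2) = 24·23/2 = 276

276 inversions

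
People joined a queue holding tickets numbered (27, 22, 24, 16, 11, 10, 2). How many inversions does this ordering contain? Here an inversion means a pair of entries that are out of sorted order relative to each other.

Inversions: 20

For each element, count later entries that are smaller:
27: 6
22: 4
24: 4
16: 3
11: 2
10: 1
2: 0
Sum: 6 + 4 + 4 + 3 + 2 + 1 + 0 = 20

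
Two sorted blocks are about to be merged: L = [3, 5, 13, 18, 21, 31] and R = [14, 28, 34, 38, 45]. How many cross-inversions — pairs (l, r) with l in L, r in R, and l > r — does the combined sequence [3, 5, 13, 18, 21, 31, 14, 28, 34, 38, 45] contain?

4

Take each right-half value and tally the left-half values above it:
r = 14: 18, 21, 31 → 3
r = 28: 31 → 1
r = 34: none → 0
r = 38: none → 0
r = 45: none → 0
Cross-inversions: 3 + 1 + 0 + 0 + 0 = 4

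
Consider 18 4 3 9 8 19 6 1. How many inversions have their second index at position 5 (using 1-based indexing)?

2

The element at index 5 is 8.
Elements before it: 18, 4, 3, 9
Those larger than 8: 18, 9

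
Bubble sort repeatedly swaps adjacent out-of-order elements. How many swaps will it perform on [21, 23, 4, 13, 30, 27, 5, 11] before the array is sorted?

Minimum adjacent swaps = number of inversions (each swap of adjacent out-of-order elements removes one inversion and no swap can remove more).
Count inversions — for each element, later elements that are smaller:
21: 4, 13, 5, 11 → 4
23: 4, 13, 5, 11 → 4
4: none → 0
13: 5, 11 → 2
30: 27, 5, 11 → 3
27: 5, 11 → 2
5: none → 0
11: none → 0
Total inversions: 4 + 4 + 0 + 2 + 3 + 2 + 0 + 0 = 15

15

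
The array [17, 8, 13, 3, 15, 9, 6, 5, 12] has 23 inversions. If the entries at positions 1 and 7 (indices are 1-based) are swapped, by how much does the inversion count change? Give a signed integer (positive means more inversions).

-9

Positions 1 and 7 hold 17 and 6; after swapping, the array is [6, 8, 13, 3, 15, 9, 17, 5, 12].
Element-by-element contributions:
6: 2
8: 2
13: 4
3: 0
15: 3
9: 1
17: 2
5: 0
12: 0
Sum: 2 + 2 + 4 + 0 + 3 + 1 + 2 + 0 + 0 = 14
Change: 14 − 23 = -9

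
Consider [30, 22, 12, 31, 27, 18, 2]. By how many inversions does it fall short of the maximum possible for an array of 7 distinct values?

Maximum inversions for 7 distinct elements is C(7, 2) = 7·6/2 = 21.
Current inversions — for each element, count later smaller elements:
30: 5
22: 3
12: 1
31: 3
27: 2
18: 1
2: 0
Current total: 5 + 3 + 1 + 3 + 2 + 1 + 0 = 15
Shortfall: 21 − 15 = 6

6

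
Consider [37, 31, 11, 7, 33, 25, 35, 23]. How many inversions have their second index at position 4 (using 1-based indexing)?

The element at index 4 is 7.
Elements before it: 37, 31, 11
Those larger than 7: 37, 31, 11

3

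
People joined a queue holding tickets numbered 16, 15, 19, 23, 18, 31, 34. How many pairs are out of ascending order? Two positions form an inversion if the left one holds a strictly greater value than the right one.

3

Sweep left to right; for each value list the smaller values that follow it:
16: 1
15: 0
19: 1
23: 1
18: 0
31: 0
34: 0
Sum: 1 + 0 + 1 + 1 + 0 + 0 + 0 = 3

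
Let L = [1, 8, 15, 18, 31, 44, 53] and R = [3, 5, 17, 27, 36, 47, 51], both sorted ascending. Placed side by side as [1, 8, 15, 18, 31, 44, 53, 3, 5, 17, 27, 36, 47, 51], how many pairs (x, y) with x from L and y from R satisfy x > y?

23

For each element r of the right run, count left-run elements greater than r:
r = 3: 8, 15, 18, 31, 44, 53 → 6
r = 5: 8, 15, 18, 31, 44, 53 → 6
r = 17: 18, 31, 44, 53 → 4
r = 27: 31, 44, 53 → 3
r = 36: 44, 53 → 2
r = 47: 53 → 1
r = 51: 53 → 1
Cross-inversions: 6 + 6 + 4 + 3 + 2 + 1 + 1 = 23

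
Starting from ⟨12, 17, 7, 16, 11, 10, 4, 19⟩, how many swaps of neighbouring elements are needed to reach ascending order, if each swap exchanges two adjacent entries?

16 swaps

Each adjacent swap fixes exactly one inversion, so the minimum swap count equals the number of inversions.
Count inversions — for each element, later elements that are smaller:
12: 7, 11, 10, 4 → 4
17: 7, 16, 11, 10, 4 → 5
7: 4 → 1
16: 11, 10, 4 → 3
11: 10, 4 → 2
10: 4 → 1
4: none → 0
19: none → 0
Total inversions: 4 + 5 + 1 + 3 + 2 + 1 + 0 + 0 = 16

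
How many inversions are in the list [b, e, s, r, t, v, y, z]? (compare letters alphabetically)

1 inversion

For each element, count later entries that are smaller:
b → none → 0
e → none → 0
s → r → 1
r → none → 0
t → none → 0
v → none → 0
y → none → 0
z → none → 0
Sum: 0 + 0 + 1 + 0 + 0 + 0 + 0 + 0 = 1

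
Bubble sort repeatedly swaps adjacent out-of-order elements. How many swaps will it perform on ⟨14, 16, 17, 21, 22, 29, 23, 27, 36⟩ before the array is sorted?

Minimum adjacent swaps = number of inversions (each swap of adjacent out-of-order elements removes one inversion and no swap can remove more).
Count inversions — for each element, later elements that are smaller:
14: none → 0
16: none → 0
17: none → 0
21: none → 0
22: none → 0
29: 23, 27 → 2
23: none → 0
27: none → 0
36: none → 0
Total inversions: 0 + 0 + 0 + 0 + 0 + 2 + 0 + 0 + 0 = 2

2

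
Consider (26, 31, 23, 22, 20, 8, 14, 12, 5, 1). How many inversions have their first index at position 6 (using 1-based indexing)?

The element at index 6 is 8.
Elements after it: 14, 12, 5, 1
Those smaller than 8: 5, 1

2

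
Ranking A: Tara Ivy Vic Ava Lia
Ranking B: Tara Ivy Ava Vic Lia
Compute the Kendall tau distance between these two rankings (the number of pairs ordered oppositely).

1

Assign each item its position (1..5) in the first ordering, then rewrite the second ordering as that position sequence:
positions: Tara→1, Ivy→2, Vic→3, Ava→4, Lia→5
second ordering as positions: [1, 2, 4, 3, 5]
Discordant pairs = inversions in this position sequence.
1: 0
2: 0
4: 3 → 1
3: 0
5: 0
Total: 0 + 0 + 1 + 0 + 0 = 1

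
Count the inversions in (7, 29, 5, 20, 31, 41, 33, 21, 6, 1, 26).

28 out-of-order pairs

Sweep left to right; for each value list the smaller values that follow it:
7: 3
29: 6
5: 1
20: 2
31: 4
41: 5
33: 4
21: 2
6: 1
1: 0
26: 0
Sum: 3 + 6 + 1 + 2 + 4 + 5 + 4 + 2 + 1 + 0 + 0 = 28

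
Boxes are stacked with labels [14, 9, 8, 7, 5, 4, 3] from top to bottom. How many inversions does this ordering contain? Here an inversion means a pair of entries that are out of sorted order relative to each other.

Sweep left to right; for each value list the smaller values that follow it:
14 → 9, 8, 7, 5, 4, 3 → 6
9 → 8, 7, 5, 4, 3 → 5
8 → 7, 5, 4, 3 → 4
7 → 5, 4, 3 → 3
5 → 4, 3 → 2
4 → 3 → 1
3 → none → 0
Sum: 6 + 5 + 4 + 3 + 2 + 1 + 0 = 21

21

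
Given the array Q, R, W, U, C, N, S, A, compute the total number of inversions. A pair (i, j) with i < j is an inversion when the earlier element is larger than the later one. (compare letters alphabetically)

There are 18 out-of-order pairs.

For each element, count later entries that are smaller:
Q: 3
R: 3
W: 5
U: 4
C: 1
N: 1
S: 1
A: 0
Sum: 3 + 3 + 5 + 4 + 1 + 1 + 1 + 0 = 18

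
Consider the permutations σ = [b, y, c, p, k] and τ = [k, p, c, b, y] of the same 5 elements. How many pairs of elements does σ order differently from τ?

There are 9 discordant pairs.

Assign each item its position (1..5) in the first ordering, then rewrite the second ordering as that position sequence:
positions: b→1, y→2, c→3, p→4, k→5
second ordering as positions: [5, 4, 3, 1, 2]
Discordant pairs = inversions in this position sequence.
5: 4, 3, 1, 2 → 4
4: 3, 1, 2 → 3
3: 1, 2 → 2
1: 0
2: 0
Total: 4 + 3 + 2 + 0 + 0 = 9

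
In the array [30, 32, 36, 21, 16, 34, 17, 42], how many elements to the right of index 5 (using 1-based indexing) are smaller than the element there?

0

The element at index 5 is 16.
Elements after it: 34, 17, 42
None of them are smaller than 16.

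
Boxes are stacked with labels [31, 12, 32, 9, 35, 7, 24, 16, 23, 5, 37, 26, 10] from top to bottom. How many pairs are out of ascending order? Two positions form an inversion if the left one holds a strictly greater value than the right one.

42

Element-by-element contributions:
31 → 12, 9, 7, 24, 16, 23, 5, 26, 10 → 9
12 → 9, 7, 5, 10 → 4
32 → 9, 7, 24, 16, 23, 5, 26, 10 → 8
9 → 7, 5 → 2
35 → 7, 24, 16, 23, 5, 26, 10 → 7
7 → 5 → 1
24 → 16, 23, 5, 10 → 4
16 → 5, 10 → 2
23 → 5, 10 → 2
5 → none → 0
37 → 26, 10 → 2
26 → 10 → 1
10 → none → 0
Sum: 9 + 4 + 8 + 2 + 7 + 1 + 4 + 2 + 2 + 0 + 2 + 1 + 0 = 42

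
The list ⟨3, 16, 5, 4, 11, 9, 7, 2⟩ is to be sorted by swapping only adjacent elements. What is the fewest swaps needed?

There are 16 swaps.

The minimum number of adjacent swaps to sort an array equals its inversion count, since every such swap removes exactly one inversion.
Count inversions — for each element, later elements that are smaller:
3: 2 → 1
16: 5, 4, 11, 9, 7, 2 → 6
5: 4, 2 → 2
4: 2 → 1
11: 9, 7, 2 → 3
9: 7, 2 → 2
7: 2 → 1
2: none → 0
Total inversions: 1 + 6 + 2 + 1 + 3 + 2 + 1 + 0 = 16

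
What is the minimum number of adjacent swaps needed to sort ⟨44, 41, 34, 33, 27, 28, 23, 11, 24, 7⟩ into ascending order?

Minimum adjacent swaps = number of inversions (each swap of adjacent out-of-order elements removes one inversion and no swap can remove more).
Count inversions — for each element, later elements that are smaller:
44: 41, 34, 33, 27, 28, 23, 11, 24, 7 → 9
41: 34, 33, 27, 28, 23, 11, 24, 7 → 8
34: 33, 27, 28, 23, 11, 24, 7 → 7
33: 27, 28, 23, 11, 24, 7 → 6
27: 23, 11, 24, 7 → 4
28: 23, 11, 24, 7 → 4
23: 11, 7 → 2
11: 7 → 1
24: 7 → 1
7: none → 0
Total inversions: 9 + 8 + 7 + 6 + 4 + 4 + 2 + 1 + 1 + 0 = 42

There are 42 adjacent swaps.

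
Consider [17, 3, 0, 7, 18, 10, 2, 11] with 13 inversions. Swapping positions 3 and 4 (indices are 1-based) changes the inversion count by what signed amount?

Positions 3 and 4 hold 0 and 7; after swapping, the array is [17, 3, 7, 0, 18, 10, 2, 11].
Element-by-element contributions:
17 → 3, 7, 0, 10, 2, 11 → 6
3 → 0, 2 → 2
7 → 0, 2 → 2
0 → none → 0
18 → 10, 2, 11 → 3
10 → 2 → 1
2 → none → 0
11 → none → 0
Sum: 6 + 2 + 2 + 0 + 3 + 1 + 0 + 0 = 14
Change: 14 − 13 = +1

+1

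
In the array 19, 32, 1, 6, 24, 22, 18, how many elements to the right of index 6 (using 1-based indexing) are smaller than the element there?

1

The element at index 6 is 22.
Elements after it: 18
Those smaller than 22: 18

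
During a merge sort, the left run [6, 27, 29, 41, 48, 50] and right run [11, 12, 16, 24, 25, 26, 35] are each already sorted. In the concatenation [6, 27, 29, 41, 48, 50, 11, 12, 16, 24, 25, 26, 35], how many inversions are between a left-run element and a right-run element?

Cross-inversions: 33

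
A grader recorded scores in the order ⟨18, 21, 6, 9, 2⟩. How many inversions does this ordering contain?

Listing every pair i<j with a[i]>a[j] (using 0-based positions):
(0,2): 18 > 6
(0,3): 18 > 9
(0,4): 18 > 2
(1,2): 21 > 6
(1,3): 21 > 9
(1,4): 21 > 2
(2,4): 6 > 2
(3,4): 9 > 2
That's 8 pairs.

8 inversions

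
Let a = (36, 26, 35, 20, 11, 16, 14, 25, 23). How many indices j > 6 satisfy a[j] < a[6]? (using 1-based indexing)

1

The element at index 6 is 16.
Elements after it: 14, 25, 23
Those smaller than 16: 14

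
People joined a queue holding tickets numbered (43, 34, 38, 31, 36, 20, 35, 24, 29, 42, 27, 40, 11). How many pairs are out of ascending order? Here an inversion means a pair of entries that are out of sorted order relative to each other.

Count, for each position, how many later elements it exceeds:
43 → 34, 38, 31, 36, 20, 35, 24, 29, 42, 27, 40, 11 → 12
34 → 31, 20, 24, 29, 27, 11 → 6
38 → 31, 36, 20, 35, 24, 29, 27, 11 → 8
31 → 20, 24, 29, 27, 11 → 5
36 → 20, 35, 24, 29, 27, 11 → 6
20 → 11 → 1
35 → 24, 29, 27, 11 → 4
24 → 11 → 1
29 → 27, 11 → 2
42 → 27, 40, 11 → 3
27 → 11 → 1
40 → 11 → 1
11 → none → 0
Sum: 12 + 6 + 8 + 5 + 6 + 1 + 4 + 1 + 2 + 3 + 1 + 1 + 0 = 50

50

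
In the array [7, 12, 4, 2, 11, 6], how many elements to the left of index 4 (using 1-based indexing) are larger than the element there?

3

The element at index 4 is 2.
Elements before it: 7, 12, 4
Those larger than 2: 7, 12, 4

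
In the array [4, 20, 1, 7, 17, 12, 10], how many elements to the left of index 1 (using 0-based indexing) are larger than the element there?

The element at index 1 is 20.
Elements before it: 4
None of them are larger than 20.

0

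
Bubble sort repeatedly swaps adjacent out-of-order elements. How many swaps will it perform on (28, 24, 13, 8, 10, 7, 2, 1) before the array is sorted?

Minimum adjacent swaps = number of inversions (each swap of adjacent out-of-order elements removes one inversion and no swap can remove more).
Count inversions — for each element, later elements that are smaller:
28: 24, 13, 8, 10, 7, 2, 1 → 7
24: 13, 8, 10, 7, 2, 1 → 6
13: 8, 10, 7, 2, 1 → 5
8: 7, 2, 1 → 3
10: 7, 2, 1 → 3
7: 2, 1 → 2
2: 1 → 1
1: none → 0
Total inversions: 7 + 6 + 5 + 3 + 3 + 2 + 1 + 0 = 27

27 swaps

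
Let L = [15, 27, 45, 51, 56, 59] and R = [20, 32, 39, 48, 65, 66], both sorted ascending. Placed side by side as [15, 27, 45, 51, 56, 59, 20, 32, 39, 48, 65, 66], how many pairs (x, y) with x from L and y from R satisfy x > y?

Take each right-half value and tally the left-half values above it:
r = 20: 27, 45, 51, 56, 59 → 5
r = 32: 45, 51, 56, 59 → 4
r = 39: 45, 51, 56, 59 → 4
r = 48: 51, 56, 59 → 3
r = 65: none → 0
r = 66: none → 0
Cross-inversions: 5 + 4 + 4 + 3 + 0 + 0 = 16

16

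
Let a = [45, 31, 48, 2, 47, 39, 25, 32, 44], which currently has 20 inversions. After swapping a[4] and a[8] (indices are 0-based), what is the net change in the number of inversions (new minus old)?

Positions 4 and 8 hold 47 and 44; after swapping, the array is [45, 31, 48, 2, 44, 39, 25, 32, 47].
Sweep left to right; for each value list the smaller values that follow it:
45 → 31, 2, 44, 39, 25, 32 → 6
31 → 2, 25 → 2
48 → 2, 44, 39, 25, 32, 47 → 6
2 → none → 0
44 → 39, 25, 32 → 3
39 → 25, 32 → 2
25 → none → 0
32 → none → 0
47 → none → 0
Sum: 6 + 2 + 6 + 0 + 3 + 2 + 0 + 0 + 0 = 19
Change: 19 − 20 = -1

-1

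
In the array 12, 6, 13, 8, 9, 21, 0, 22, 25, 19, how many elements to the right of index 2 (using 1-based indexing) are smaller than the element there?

The element at index 2 is 6.
Elements after it: 13, 8, 9, 21, 0, 22, 25, 19
Those smaller than 6: 0

1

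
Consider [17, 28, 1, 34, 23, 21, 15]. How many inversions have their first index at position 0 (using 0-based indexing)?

The element at index 0 is 17.
Elements after it: 28, 1, 34, 23, 21, 15
Those smaller than 17: 1, 15

2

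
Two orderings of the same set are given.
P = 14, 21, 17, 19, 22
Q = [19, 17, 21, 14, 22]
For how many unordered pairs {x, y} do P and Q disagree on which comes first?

Disagreeing pairs: 6

Assign each item its position (1..5) in the first ordering, then rewrite the second ordering as that position sequence:
positions: 14→1, 21→2, 17→3, 19→4, 22→5
second ordering as positions: [4, 3, 2, 1, 5]
Discordant pairs = inversions in this position sequence.
4: 3, 2, 1 → 3
3: 2, 1 → 2
2: 1 → 1
1: 0
5: 0
Total: 3 + 2 + 1 + 0 + 0 = 6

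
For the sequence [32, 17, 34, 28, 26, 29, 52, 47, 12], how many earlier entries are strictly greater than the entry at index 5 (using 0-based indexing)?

2

The element at index 5 is 29.
Elements before it: 32, 17, 34, 28, 26
Those larger than 29: 32, 34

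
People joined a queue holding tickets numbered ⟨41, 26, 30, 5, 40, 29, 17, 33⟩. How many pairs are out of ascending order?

16

For each element, count later entries that are smaller:
41 → 26, 30, 5, 40, 29, 17, 33 → 7
26 → 5, 17 → 2
30 → 5, 29, 17 → 3
5 → none → 0
40 → 29, 17, 33 → 3
29 → 17 → 1
17 → none → 0
33 → none → 0
Sum: 7 + 2 + 3 + 0 + 3 + 1 + 0 + 0 = 16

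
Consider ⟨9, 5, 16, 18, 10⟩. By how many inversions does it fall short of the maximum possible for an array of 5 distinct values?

Maximum inversions for 5 distinct elements is C(5, 2) = 5·4/2 = 10.
Current inversions — for each element, count later smaller elements:
9: 1
5: 0
16: 1
18: 1
10: 0
Current total: 1 + 0 + 1 + 1 + 0 = 3
Shortfall: 10 − 3 = 7

7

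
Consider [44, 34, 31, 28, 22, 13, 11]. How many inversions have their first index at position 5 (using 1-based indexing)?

2

The element at index 5 is 22.
Elements after it: 13, 11
Those smaller than 22: 13, 11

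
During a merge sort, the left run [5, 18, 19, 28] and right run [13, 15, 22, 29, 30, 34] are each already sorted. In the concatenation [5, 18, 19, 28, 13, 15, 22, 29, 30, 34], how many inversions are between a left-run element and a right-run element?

Count, for every r in R, how many entries of L exceed r:
r = 13: 18, 19, 28 → 3
r = 15: 18, 19, 28 → 3
r = 22: 28 → 1
r = 29: none → 0
r = 30: none → 0
r = 34: none → 0
Cross-inversions: 3 + 3 + 1 + 0 + 0 + 0 = 7

7 cross-inversions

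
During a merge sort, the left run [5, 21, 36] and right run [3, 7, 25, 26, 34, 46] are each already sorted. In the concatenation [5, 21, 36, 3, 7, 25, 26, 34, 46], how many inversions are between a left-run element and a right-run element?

8

Count, for every r in R, how many entries of L exceed r:
r = 3: 5, 21, 36 → 3
r = 7: 21, 36 → 2
r = 25: 36 → 1
r = 26: 36 → 1
r = 34: 36 → 1
r = 46: none → 0
Cross-inversions: 3 + 2 + 1 + 1 + 1 + 0 = 8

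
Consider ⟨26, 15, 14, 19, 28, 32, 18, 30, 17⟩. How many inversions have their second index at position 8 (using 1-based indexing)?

The element at index 8 is 30.
Elements before it: 26, 15, 14, 19, 28, 32, 18
Those larger than 30: 32

1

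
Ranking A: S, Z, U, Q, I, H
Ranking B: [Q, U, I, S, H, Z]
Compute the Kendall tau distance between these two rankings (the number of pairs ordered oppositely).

There are 8 discordant pairs.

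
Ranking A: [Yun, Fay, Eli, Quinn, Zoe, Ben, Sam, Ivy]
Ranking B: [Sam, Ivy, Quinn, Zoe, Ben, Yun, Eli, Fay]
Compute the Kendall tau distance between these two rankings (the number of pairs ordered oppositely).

22 discordant pairs

Assign each item its position (1..8) in the first ordering, then rewrite the second ordering as that position sequence:
positions: Yun→1, Fay→2, Eli→3, Quinn→4, Zoe→5, Ben→6, Sam→7, Ivy→8
second ordering as positions: [7, 8, 4, 5, 6, 1, 3, 2]
Discordant pairs = inversions in this position sequence.
7: 4, 5, 6, 1, 3, 2 → 6
8: 4, 5, 6, 1, 3, 2 → 6
4: 1, 3, 2 → 3
5: 1, 3, 2 → 3
6: 1, 3, 2 → 3
1: 0
3: 2 → 1
2: 0
Total: 6 + 6 + 3 + 3 + 3 + 0 + 1 + 0 = 22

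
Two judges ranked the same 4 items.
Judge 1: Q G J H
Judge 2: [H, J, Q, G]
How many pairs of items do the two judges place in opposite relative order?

Assign each item its position (1..4) in the first ordering, then rewrite the second ordering as that position sequence:
positions: Q→1, G→2, J→3, H→4
second ordering as positions: [4, 3, 1, 2]
Discordant pairs = inversions in this position sequence.
4: 3, 1, 2 → 3
3: 1, 2 → 2
1: 0
2: 0
Total: 3 + 2 + 0 + 0 = 5

5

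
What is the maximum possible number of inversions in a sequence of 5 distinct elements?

The maximum occurs when the array is in strictly decreasing order: every one of the C(5, 2) pairs is inverted.
C(5, 2) = 5·4/2 = 10

10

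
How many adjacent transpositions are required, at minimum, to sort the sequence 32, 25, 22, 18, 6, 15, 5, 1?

27

Minimum adjacent swaps = number of inversions (each swap of adjacent out-of-order elements removes one inversion and no swap can remove more).
Count inversions — for each element, later elements that are smaller:
32: 25, 22, 18, 6, 15, 5, 1 → 7
25: 22, 18, 6, 15, 5, 1 → 6
22: 18, 6, 15, 5, 1 → 5
18: 6, 15, 5, 1 → 4
6: 5, 1 → 2
15: 5, 1 → 2
5: 1 → 1
1: none → 0
Total inversions: 7 + 6 + 5 + 4 + 2 + 2 + 1 + 0 = 27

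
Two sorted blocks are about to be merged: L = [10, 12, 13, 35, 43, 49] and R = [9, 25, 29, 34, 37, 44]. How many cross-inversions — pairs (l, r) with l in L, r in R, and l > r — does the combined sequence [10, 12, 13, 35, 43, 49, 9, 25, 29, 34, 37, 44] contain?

18

For each element r of the right run, count left-run elements greater than r:
r = 9: 10, 12, 13, 35, 43, 49 → 6
r = 25: 35, 43, 49 → 3
r = 29: 35, 43, 49 → 3
r = 34: 35, 43, 49 → 3
r = 37: 43, 49 → 2
r = 44: 49 → 1
Cross-inversions: 6 + 3 + 3 + 3 + 2 + 1 = 18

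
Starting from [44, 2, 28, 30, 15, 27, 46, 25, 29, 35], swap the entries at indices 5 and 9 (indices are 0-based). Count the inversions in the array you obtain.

Positions 5 and 9 hold 27 and 35; after swapping, the array is [44, 2, 28, 30, 15, 35, 46, 25, 29, 27].
Element-by-element contributions:
44: 8
2: 0
28: 3
30: 4
15: 0
35: 3
46: 3
25: 0
29: 1
27: 0
Sum: 8 + 0 + 3 + 4 + 0 + 3 + 3 + 0 + 1 + 0 = 22

22 inversions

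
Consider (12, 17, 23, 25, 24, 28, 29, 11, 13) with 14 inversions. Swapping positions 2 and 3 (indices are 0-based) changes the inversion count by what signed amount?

+1

Positions 2 and 3 hold 23 and 25; after swapping, the array is [12, 17, 25, 23, 24, 28, 29, 11, 13].
Element-by-element contributions:
12 → 11 → 1
17 → 11, 13 → 2
25 → 23, 24, 11, 13 → 4
23 → 11, 13 → 2
24 → 11, 13 → 2
28 → 11, 13 → 2
29 → 11, 13 → 2
11 → none → 0
13 → none → 0
Sum: 1 + 2 + 4 + 2 + 2 + 2 + 2 + 0 + 0 = 15
Change: 15 − 14 = +1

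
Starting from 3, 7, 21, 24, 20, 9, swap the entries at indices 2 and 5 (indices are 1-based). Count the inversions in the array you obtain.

6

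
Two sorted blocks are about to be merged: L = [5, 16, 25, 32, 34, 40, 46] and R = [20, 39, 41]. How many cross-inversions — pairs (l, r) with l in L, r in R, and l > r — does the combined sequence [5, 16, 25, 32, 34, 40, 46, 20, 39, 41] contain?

8 cross-inversions

For each element r of the right run, count left-run elements greater than r:
r = 20: 25, 32, 34, 40, 46 → 5
r = 39: 40, 46 → 2
r = 41: 46 → 1
Cross-inversions: 5 + 2 + 1 = 8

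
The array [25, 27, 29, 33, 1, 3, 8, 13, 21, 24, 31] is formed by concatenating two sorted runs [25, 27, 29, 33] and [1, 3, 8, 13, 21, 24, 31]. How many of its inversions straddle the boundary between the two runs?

25

Take each right-half value and tally the left-half values above it:
r = 1: 25, 27, 29, 33 → 4
r = 3: 25, 27, 29, 33 → 4
r = 8: 25, 27, 29, 33 → 4
r = 13: 25, 27, 29, 33 → 4
r = 21: 25, 27, 29, 33 → 4
r = 24: 25, 27, 29, 33 → 4
r = 31: 33 → 1
Cross-inversions: 4 + 4 + 4 + 4 + 4 + 4 + 1 = 25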